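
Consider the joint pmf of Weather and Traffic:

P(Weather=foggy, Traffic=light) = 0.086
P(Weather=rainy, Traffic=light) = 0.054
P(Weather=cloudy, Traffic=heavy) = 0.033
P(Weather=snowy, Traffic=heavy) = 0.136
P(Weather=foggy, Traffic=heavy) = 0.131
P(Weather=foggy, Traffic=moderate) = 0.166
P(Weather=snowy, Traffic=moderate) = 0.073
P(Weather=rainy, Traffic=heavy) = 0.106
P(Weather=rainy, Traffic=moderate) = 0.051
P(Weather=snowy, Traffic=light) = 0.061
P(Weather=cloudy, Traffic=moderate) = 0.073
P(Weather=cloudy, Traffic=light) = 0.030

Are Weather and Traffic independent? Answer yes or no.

P(Weather=foggy) = 0.383 and P(Traffic=moderate) = 0.363, so their product is 0.13903, but P(Weather=foggy, Traffic=moderate) = 0.166. Since these differ, Weather and Traffic are not independent.

no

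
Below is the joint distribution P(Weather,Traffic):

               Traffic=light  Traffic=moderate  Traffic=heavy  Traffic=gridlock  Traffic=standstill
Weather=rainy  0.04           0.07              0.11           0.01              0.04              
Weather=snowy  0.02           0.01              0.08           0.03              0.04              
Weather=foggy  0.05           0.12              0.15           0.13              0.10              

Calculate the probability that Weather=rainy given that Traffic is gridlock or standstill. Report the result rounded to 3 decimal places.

0.143

P(Traffic=gridlock) = 0.01 + 0.03 + 0.13 = 0.17.
P(Traffic=standstill) = 0.04 + 0.04 + 0.10 = 0.18.
P(Traffic ∈ {gridlock, standstill}) = 0.17 + 0.18 = 0.35; P(Weather=rainy, Traffic ∈ {gridlock, standstill}) = 0.01 + 0.04 = 0.05.
P(Weather=rainy | Traffic ∈ {gridlock, standstill}) = 0.05/0.35 = 0.143.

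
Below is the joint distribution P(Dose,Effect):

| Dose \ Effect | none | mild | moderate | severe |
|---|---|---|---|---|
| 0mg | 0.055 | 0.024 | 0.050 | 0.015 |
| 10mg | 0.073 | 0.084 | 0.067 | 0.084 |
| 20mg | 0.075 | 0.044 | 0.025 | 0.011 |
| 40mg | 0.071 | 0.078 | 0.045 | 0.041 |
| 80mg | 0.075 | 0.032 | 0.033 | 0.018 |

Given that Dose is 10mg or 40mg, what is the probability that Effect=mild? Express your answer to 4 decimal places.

0.2983

P(Dose=10mg) = 0.073 + 0.084 + 0.067 + 0.084 = 0.308.
P(Dose=40mg) = 0.071 + 0.078 + 0.045 + 0.041 = 0.235.
P(Dose ∈ {10mg, 40mg}) = 0.308 + 0.235 = 0.543; P(Effect=mild, Dose ∈ {10mg, 40mg}) = 0.084 + 0.078 = 0.162.
P(Effect=mild | Dose ∈ {10mg, 40mg}) = 0.162/0.543 = 0.2983.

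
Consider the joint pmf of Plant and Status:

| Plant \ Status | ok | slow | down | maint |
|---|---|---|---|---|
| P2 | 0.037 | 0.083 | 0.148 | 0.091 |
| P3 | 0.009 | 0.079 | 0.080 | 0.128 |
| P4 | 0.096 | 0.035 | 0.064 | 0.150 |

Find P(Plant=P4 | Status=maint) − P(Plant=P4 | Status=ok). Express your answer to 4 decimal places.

P(Status=maint) = 0.091 + 0.128 + 0.150 = 0.369; P(Plant=P4 | Status=maint) = 0.150/0.369 = 0.40650.
P(Status=ok) = 0.037 + 0.009 + 0.096 = 0.142; P(Plant=P4 | Status=ok) = 0.096/0.142 = 0.67606.
Difference = -0.2696.

-0.2696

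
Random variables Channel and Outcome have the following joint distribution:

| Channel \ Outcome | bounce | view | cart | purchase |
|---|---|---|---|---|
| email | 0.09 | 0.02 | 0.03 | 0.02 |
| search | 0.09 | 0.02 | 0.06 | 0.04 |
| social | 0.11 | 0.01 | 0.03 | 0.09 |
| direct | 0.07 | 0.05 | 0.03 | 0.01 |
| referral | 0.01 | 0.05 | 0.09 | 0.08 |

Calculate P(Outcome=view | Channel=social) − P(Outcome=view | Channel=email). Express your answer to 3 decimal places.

P(Channel=social) = 0.11 + 0.01 + 0.03 + 0.09 = 0.24; P(Outcome=view | Channel=social) = 0.01/0.24 = 0.0417.
P(Channel=email) = 0.09 + 0.02 + 0.03 + 0.02 = 0.16; P(Outcome=view | Channel=email) = 0.02/0.16 = 0.1250.
Difference = -0.083.

-0.083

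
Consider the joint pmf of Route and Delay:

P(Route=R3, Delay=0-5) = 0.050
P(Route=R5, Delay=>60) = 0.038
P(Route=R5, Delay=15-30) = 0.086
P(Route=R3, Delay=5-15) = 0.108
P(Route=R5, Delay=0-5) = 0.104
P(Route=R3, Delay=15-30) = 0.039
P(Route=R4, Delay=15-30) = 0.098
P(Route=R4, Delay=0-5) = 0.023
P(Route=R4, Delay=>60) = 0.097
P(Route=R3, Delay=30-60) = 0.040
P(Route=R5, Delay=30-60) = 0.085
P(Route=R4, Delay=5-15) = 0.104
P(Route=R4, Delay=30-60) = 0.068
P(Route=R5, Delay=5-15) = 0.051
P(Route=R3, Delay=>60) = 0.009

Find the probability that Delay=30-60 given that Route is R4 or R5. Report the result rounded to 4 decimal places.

0.2029

P(Route=R4) = 0.023 + 0.104 + 0.098 + 0.068 + 0.097 = 0.390.
P(Route=R5) = 0.104 + 0.051 + 0.086 + 0.085 + 0.038 = 0.364.
P(Route ∈ {R4, R5}) = 0.390 + 0.364 = 0.754; P(Delay=30-60, Route ∈ {R4, R5}) = 0.068 + 0.085 = 0.153.
P(Delay=30-60 | Route ∈ {R4, R5}) = 0.153/0.754 = 0.2029.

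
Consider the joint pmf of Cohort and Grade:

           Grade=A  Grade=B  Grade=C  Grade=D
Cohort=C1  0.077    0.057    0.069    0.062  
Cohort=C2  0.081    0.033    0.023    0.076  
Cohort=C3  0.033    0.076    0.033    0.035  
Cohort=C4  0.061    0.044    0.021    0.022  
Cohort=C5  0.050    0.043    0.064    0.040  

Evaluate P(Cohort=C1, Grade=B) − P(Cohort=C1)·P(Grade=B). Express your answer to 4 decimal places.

P(Cohort=C1) = 0.077 + 0.057 + 0.069 + 0.062 = 0.265.
P(Grade=B) = 0.057 + 0.033 + 0.076 + 0.044 + 0.043 = 0.253.
P(Cohort=C1, Grade=B) − P(Cohort=C1)P(Grade=B) = 0.057 − 0.265×0.253 = -0.0100.

-0.0100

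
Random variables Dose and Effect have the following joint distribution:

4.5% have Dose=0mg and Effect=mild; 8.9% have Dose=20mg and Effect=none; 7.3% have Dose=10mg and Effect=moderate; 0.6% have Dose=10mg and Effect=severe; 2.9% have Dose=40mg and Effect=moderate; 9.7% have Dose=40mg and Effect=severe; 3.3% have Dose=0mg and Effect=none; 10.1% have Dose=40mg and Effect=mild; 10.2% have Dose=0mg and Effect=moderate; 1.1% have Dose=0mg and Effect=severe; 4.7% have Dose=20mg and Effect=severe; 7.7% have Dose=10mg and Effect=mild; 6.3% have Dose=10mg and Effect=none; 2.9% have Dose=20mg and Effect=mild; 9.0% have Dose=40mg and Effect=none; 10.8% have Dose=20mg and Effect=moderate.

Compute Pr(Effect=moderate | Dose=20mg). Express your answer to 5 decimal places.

0.39560

P(Dose=20mg) = 0.089 + 0.029 + 0.108 + 0.047 = 0.273.
P(Effect=moderate | Dose=20mg) = 0.108/0.273 = 0.39560.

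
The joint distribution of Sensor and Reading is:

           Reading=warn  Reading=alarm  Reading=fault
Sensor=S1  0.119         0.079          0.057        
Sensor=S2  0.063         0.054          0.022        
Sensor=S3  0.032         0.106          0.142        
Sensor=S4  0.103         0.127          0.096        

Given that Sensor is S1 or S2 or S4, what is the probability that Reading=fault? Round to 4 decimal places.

0.2431

P(Sensor=S1) = 0.119 + 0.079 + 0.057 = 0.255.
P(Sensor=S2) = 0.063 + 0.054 + 0.022 = 0.139.
P(Sensor=S4) = 0.103 + 0.127 + 0.096 = 0.326.
P(Sensor ∈ {S1, S2, S4}) = 0.255 + 0.139 + 0.326 = 0.720; P(Reading=fault, Sensor ∈ {S1, S2, S4}) = 0.057 + 0.022 + 0.096 = 0.175.
P(Reading=fault | Sensor ∈ {S1, S2, S4}) = 0.175/0.720 = 0.2431.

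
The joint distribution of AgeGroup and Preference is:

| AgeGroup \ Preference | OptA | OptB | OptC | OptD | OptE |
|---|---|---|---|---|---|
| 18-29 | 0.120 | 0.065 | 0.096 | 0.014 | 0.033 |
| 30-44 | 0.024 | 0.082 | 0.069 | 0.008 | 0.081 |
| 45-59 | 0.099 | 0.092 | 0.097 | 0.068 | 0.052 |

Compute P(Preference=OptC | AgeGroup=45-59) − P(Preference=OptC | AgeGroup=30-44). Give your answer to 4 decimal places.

P(AgeGroup=45-59) = 0.099 + 0.092 + 0.097 + 0.068 + 0.052 = 0.408; P(Preference=OptC | AgeGroup=45-59) = 0.097/0.408 = 0.23775.
P(AgeGroup=30-44) = 0.024 + 0.082 + 0.069 + 0.008 + 0.081 = 0.264; P(Preference=OptC | AgeGroup=30-44) = 0.069/0.264 = 0.26136.
Difference = -0.0236.

-0.0236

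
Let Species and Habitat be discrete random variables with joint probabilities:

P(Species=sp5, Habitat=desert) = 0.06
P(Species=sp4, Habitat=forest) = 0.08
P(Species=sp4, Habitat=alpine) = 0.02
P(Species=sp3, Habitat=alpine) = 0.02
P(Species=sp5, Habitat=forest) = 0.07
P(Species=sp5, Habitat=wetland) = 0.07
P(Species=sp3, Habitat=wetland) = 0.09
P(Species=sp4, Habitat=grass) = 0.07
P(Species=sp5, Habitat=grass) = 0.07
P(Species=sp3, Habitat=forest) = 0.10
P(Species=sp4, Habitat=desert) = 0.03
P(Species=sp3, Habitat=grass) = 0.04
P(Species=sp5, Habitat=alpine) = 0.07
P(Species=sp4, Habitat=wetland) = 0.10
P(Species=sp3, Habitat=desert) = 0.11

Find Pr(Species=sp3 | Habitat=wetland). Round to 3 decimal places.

P(Habitat=wetland) = 0.09 + 0.10 + 0.07 = 0.26.
P(Species=sp3 | Habitat=wetland) = 0.09/0.26 = 0.346.

0.346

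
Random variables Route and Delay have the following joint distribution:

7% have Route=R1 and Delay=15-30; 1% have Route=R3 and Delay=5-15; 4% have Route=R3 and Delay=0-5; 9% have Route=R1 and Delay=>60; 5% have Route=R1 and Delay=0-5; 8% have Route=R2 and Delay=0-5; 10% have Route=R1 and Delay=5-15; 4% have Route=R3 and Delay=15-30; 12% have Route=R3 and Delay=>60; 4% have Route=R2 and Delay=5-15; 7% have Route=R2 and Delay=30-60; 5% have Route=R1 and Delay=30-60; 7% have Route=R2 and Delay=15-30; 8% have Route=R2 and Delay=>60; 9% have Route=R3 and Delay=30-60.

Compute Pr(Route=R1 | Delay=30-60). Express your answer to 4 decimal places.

0.2381

P(Delay=30-60) = 0.05 + 0.07 + 0.09 = 0.21.
P(Route=R1 | Delay=30-60) = 0.05/0.21 = 0.2381.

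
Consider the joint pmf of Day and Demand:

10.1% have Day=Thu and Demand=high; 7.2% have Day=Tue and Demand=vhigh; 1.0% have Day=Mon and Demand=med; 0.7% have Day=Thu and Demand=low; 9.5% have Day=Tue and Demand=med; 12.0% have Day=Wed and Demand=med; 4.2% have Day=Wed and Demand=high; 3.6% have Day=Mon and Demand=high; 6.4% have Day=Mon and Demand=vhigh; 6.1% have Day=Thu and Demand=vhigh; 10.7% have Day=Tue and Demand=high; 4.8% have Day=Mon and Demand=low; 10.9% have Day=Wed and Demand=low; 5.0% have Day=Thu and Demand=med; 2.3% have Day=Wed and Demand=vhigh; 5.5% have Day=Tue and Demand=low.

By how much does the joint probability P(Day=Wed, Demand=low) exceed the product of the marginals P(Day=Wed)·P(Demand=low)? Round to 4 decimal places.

P(Day=Wed) = 0.109 + 0.120 + 0.042 + 0.023 = 0.294.
P(Demand=low) = 0.048 + 0.055 + 0.109 + 0.007 = 0.219.
P(Day=Wed, Demand=low) − P(Day=Wed)P(Demand=low) = 0.109 − 0.294×0.219 = 0.0446.

0.0446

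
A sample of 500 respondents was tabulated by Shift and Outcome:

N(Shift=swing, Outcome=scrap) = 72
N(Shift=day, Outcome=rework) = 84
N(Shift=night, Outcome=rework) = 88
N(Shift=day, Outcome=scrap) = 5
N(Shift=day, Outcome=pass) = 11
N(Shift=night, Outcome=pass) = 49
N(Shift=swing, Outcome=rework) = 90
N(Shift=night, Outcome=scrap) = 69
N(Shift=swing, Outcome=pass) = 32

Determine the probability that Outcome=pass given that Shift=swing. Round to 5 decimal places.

Total with Shift=swing: 32 + 90 + 72 = 194.
P(Outcome=pass | Shift=swing) = 32/194 = 0.16495.

0.16495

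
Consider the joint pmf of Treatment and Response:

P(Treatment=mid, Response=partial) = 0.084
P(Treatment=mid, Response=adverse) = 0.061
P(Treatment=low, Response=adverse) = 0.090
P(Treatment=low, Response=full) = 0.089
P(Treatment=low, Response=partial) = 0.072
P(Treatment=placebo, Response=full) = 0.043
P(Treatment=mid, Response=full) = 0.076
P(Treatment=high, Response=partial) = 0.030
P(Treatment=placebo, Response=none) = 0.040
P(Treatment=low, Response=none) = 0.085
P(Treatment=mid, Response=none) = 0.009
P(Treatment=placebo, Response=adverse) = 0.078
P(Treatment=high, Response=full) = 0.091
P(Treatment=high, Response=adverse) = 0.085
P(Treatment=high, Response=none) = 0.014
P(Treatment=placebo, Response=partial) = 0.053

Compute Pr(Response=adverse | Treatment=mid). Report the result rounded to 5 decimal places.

0.26522

P(Treatment=mid) = 0.009 + 0.084 + 0.076 + 0.061 = 0.230.
P(Response=adverse | Treatment=mid) = 0.061/0.230 = 0.26522.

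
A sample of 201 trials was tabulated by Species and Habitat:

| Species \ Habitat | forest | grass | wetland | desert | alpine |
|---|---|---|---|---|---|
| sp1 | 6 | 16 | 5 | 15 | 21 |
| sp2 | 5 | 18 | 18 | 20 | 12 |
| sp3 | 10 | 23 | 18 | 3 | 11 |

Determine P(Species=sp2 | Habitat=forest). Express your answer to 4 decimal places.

Total with Habitat=forest: 6 + 5 + 10 = 21.
P(Species=sp2 | Habitat=forest) = 5/21 = 0.2381.

0.2381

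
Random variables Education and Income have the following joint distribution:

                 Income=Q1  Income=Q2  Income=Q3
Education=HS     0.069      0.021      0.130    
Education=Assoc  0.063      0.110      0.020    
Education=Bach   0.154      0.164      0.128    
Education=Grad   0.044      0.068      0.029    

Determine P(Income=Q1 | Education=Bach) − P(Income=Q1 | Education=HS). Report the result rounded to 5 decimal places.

P(Education=Bach) = 0.154 + 0.164 + 0.128 = 0.446; P(Income=Q1 | Education=Bach) = 0.154/0.446 = 0.345291.
P(Education=HS) = 0.069 + 0.021 + 0.130 = 0.220; P(Income=Q1 | Education=HS) = 0.069/0.220 = 0.313636.
Difference = 0.03166.

0.03166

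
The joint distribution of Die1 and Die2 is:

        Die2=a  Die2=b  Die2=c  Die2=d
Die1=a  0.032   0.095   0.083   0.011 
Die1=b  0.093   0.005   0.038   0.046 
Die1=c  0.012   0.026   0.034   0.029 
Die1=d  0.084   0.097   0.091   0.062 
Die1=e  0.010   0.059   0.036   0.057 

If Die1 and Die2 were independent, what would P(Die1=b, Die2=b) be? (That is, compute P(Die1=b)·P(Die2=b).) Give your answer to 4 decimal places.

P(Die1=b) = 0.093 + 0.005 + 0.038 + 0.046 = 0.182.
P(Die2=b) = 0.095 + 0.005 + 0.026 + 0.097 + 0.059 = 0.282.
Product: 0.182 × 0.282 = 0.0513.

0.0513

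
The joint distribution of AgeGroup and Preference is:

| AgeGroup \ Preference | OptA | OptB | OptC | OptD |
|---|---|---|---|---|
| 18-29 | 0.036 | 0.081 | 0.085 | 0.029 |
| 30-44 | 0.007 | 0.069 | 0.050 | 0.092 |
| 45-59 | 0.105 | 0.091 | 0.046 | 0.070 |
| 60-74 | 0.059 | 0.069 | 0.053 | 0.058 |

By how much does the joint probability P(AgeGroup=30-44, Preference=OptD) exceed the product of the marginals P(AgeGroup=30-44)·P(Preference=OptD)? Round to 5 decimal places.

0.03772

P(AgeGroup=30-44) = 0.007 + 0.069 + 0.050 + 0.092 = 0.218.
P(Preference=OptD) = 0.029 + 0.092 + 0.070 + 0.058 = 0.249.
P(AgeGroup=30-44, Preference=OptD) − P(AgeGroup=30-44)P(Preference=OptD) = 0.092 − 0.218×0.249 = 0.03772.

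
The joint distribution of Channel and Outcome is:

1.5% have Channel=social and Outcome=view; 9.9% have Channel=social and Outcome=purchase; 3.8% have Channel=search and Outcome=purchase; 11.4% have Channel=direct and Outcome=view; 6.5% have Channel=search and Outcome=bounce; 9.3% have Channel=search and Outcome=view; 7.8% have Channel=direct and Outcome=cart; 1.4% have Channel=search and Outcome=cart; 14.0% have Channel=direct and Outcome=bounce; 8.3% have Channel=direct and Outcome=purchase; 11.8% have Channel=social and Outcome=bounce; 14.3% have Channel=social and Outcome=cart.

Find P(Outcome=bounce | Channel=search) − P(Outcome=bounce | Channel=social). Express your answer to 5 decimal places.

-0.00514

P(Channel=search) = 0.065 + 0.093 + 0.014 + 0.038 = 0.210; P(Outcome=bounce | Channel=search) = 0.065/0.210 = 0.309524.
P(Channel=social) = 0.118 + 0.015 + 0.143 + 0.099 = 0.375; P(Outcome=bounce | Channel=social) = 0.118/0.375 = 0.314667.
Difference = -0.00514.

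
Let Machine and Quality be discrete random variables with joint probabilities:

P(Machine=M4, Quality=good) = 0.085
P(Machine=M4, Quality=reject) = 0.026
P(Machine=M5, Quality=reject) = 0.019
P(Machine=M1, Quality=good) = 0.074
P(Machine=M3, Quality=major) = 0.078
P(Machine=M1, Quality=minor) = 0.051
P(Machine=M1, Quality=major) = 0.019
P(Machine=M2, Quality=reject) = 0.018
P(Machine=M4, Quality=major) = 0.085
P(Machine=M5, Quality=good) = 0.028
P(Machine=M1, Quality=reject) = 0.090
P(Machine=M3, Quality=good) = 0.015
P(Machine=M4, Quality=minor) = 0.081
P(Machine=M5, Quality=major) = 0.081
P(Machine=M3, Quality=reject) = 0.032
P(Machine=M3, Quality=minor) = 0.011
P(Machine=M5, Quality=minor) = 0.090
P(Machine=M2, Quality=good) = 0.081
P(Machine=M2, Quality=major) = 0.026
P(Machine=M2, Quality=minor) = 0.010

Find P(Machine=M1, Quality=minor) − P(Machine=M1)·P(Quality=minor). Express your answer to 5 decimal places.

-0.00586

P(Machine=M1) = 0.074 + 0.051 + 0.019 + 0.090 = 0.234.
P(Quality=minor) = 0.051 + 0.010 + 0.011 + 0.081 + 0.090 = 0.243.
P(Machine=M1, Quality=minor) − P(Machine=M1)P(Quality=minor) = 0.051 − 0.234×0.243 = -0.00586.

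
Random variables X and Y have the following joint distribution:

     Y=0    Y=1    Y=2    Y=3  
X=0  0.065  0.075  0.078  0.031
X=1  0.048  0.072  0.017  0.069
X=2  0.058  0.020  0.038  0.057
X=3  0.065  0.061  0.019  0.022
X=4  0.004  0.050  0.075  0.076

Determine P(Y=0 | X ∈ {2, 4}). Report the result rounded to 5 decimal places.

P(X=2) = 0.058 + 0.020 + 0.038 + 0.057 = 0.173.
P(X=4) = 0.004 + 0.050 + 0.075 + 0.076 = 0.205.
P(X ∈ {2, 4}) = 0.173 + 0.205 = 0.378; P(Y=0, X ∈ {2, 4}) = 0.058 + 0.004 = 0.062.
P(Y=0 | X ∈ {2, 4}) = 0.062/0.378 = 0.16402.

0.16402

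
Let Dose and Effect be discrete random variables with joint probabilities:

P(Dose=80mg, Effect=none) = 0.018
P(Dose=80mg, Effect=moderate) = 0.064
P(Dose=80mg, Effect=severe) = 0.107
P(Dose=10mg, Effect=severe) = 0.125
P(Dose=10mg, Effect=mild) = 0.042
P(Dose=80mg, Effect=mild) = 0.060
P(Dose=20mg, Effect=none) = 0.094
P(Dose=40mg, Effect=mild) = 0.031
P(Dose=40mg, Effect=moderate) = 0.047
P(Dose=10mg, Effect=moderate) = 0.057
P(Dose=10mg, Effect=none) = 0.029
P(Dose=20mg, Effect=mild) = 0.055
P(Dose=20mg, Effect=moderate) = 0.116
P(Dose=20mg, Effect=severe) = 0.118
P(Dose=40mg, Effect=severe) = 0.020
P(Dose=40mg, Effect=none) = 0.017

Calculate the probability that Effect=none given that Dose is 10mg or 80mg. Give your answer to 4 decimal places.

0.0936

P(Dose=10mg) = 0.029 + 0.042 + 0.057 + 0.125 = 0.253.
P(Dose=80mg) = 0.018 + 0.060 + 0.064 + 0.107 = 0.249.
P(Dose ∈ {10mg, 80mg}) = 0.253 + 0.249 = 0.502; P(Effect=none, Dose ∈ {10mg, 80mg}) = 0.029 + 0.018 = 0.047.
P(Effect=none | Dose ∈ {10mg, 80mg}) = 0.047/0.502 = 0.0936.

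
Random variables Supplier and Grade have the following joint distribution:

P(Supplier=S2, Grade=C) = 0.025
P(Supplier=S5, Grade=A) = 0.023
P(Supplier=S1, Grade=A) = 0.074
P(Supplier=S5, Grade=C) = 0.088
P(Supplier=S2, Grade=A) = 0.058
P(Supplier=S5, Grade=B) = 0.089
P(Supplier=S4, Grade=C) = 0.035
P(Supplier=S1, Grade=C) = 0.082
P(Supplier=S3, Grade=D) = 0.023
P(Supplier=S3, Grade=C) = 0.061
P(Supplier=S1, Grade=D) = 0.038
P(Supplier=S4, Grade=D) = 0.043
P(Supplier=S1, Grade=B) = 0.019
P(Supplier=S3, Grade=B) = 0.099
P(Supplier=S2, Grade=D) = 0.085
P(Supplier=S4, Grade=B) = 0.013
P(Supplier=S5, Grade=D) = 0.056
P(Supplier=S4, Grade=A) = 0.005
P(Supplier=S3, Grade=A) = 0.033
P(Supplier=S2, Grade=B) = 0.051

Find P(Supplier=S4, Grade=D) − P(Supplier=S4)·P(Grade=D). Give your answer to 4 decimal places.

P(Supplier=S4) = 0.005 + 0.013 + 0.035 + 0.043 = 0.096.
P(Grade=D) = 0.038 + 0.085 + 0.023 + 0.043 + 0.056 = 0.245.
P(Supplier=S4, Grade=D) − P(Supplier=S4)P(Grade=D) = 0.043 − 0.096×0.245 = 0.0195.

0.0195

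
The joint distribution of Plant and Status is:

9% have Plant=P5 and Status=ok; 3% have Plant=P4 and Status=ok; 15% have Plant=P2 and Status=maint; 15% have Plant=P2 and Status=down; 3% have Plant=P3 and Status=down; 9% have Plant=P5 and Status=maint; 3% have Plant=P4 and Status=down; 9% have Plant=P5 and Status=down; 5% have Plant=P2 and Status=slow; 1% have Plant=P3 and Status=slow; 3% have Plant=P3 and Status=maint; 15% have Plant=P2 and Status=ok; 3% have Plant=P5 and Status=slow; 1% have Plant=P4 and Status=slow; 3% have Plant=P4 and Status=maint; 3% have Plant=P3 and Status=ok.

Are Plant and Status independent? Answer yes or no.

Every cell satisfies P(Plant,Status) = P(Plant)·P(Status). For instance P(Plant=P4) = 0.10, P(Status=down) = 0.30, and 0.10×0.30 = 0.03 matches the joint entry. So Plant and Status are independent.

yes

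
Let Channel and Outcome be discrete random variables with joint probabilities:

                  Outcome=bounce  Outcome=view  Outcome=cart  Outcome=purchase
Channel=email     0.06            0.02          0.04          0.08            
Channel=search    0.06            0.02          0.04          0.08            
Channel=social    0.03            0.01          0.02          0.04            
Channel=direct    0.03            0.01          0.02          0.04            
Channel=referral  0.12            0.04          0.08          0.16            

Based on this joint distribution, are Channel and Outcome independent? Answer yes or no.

Every cell satisfies P(Channel,Outcome) = P(Channel)·P(Outcome). For instance P(Channel=direct) = 0.10, P(Outcome=cart) = 0.20, and 0.10×0.20 = 0.02 matches the joint entry. So Channel and Outcome are independent.

yes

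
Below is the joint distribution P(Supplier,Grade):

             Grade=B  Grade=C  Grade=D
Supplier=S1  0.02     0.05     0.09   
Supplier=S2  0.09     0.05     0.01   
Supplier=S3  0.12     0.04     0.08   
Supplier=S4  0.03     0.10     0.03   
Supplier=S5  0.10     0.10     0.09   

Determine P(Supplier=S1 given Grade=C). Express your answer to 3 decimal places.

0.147

P(Grade=C) = 0.05 + 0.05 + 0.04 + 0.10 + 0.10 = 0.34.
P(Supplier=S1 | Grade=C) = 0.05/0.34 = 0.147.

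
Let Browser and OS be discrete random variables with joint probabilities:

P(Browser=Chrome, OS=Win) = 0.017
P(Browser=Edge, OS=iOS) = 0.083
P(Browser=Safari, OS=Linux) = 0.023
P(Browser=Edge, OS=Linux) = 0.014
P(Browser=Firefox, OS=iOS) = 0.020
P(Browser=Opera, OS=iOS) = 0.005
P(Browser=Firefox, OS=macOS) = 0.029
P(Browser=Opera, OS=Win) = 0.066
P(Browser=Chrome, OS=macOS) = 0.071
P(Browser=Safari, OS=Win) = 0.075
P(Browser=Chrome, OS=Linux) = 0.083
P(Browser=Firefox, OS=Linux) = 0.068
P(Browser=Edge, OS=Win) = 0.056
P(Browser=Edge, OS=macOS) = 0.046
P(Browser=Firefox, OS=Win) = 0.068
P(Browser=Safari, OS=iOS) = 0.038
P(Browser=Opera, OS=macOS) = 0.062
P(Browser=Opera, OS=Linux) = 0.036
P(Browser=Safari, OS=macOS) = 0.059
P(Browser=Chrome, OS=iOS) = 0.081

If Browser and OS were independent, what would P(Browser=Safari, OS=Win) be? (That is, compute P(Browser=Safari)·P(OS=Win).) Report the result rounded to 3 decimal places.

0.055

P(Browser=Safari) = 0.075 + 0.059 + 0.023 + 0.038 = 0.195.
P(OS=Win) = 0.017 + 0.068 + 0.075 + 0.056 + 0.066 = 0.282.
Product: 0.195 × 0.282 = 0.055.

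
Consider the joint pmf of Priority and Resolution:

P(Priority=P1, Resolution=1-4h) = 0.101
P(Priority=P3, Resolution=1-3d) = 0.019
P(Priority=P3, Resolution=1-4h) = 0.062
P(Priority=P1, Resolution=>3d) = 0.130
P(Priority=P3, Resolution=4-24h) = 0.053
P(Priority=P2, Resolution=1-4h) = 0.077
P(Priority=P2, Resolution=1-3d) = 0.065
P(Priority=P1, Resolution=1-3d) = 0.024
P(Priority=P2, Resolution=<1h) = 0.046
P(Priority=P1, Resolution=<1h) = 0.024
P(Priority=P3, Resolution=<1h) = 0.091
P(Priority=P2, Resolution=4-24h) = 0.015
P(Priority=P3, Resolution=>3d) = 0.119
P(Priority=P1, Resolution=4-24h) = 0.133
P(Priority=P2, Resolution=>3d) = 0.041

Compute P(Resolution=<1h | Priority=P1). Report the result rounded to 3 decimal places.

0.058

P(Priority=P1) = 0.024 + 0.101 + 0.133 + 0.024 + 0.130 = 0.412.
P(Resolution=<1h | Priority=P1) = 0.024/0.412 = 0.058.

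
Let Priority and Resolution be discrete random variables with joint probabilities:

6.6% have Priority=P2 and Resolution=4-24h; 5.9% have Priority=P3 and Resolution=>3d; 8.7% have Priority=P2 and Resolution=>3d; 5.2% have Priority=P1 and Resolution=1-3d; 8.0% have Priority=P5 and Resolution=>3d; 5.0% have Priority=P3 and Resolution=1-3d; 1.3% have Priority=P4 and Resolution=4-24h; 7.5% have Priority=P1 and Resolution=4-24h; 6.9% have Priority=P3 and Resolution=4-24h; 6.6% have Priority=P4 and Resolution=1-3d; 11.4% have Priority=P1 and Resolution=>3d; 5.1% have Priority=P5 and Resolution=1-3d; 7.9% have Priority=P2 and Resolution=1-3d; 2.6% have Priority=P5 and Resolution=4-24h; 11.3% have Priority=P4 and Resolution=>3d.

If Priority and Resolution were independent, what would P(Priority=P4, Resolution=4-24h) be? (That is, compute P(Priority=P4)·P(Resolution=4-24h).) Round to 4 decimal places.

P(Priority=P4) = 0.013 + 0.066 + 0.113 = 0.192.
P(Resolution=4-24h) = 0.075 + 0.066 + 0.069 + 0.013 + 0.026 = 0.249.
Product: 0.192 × 0.249 = 0.0478.

0.0478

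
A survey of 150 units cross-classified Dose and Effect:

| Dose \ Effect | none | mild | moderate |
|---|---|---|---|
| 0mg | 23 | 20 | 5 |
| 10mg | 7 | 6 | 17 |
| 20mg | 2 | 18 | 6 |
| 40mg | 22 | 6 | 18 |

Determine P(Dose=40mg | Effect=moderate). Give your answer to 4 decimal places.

0.3913

Total with Effect=moderate: 5 + 17 + 6 + 18 = 46.
P(Dose=40mg | Effect=moderate) = 18/46 = 0.3913.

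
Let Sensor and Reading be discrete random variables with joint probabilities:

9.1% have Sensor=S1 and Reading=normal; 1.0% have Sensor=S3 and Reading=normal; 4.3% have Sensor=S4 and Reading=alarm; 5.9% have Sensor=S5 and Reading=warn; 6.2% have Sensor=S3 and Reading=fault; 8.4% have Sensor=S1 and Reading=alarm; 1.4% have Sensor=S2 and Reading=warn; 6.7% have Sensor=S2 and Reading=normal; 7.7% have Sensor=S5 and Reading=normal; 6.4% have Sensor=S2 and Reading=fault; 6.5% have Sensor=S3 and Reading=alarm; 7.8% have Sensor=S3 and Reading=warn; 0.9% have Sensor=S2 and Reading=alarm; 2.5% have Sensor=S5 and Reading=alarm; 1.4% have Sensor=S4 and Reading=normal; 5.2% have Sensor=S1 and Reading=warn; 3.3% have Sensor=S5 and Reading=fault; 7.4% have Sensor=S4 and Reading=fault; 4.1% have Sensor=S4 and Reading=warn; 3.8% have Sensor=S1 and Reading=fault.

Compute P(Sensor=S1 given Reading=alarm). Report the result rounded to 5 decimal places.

P(Reading=alarm) = 0.084 + 0.009 + 0.065 + 0.043 + 0.025 = 0.226.
P(Sensor=S1 | Reading=alarm) = 0.084/0.226 = 0.37168.

0.37168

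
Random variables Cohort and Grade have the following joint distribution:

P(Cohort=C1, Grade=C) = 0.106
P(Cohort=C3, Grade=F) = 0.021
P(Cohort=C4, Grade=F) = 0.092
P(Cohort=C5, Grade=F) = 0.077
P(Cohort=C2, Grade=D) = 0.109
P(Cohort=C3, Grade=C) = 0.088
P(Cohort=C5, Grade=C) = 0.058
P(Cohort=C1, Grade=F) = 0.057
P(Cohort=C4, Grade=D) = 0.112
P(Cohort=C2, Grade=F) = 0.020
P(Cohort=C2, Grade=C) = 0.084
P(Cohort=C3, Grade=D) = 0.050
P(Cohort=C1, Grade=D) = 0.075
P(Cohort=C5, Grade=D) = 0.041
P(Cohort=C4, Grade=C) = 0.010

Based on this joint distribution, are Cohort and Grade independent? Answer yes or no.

no

P(Cohort=C4) = 0.214 and P(Grade=C) = 0.346, so their product is 0.07404, but P(Cohort=C4, Grade=C) = 0.010. Since these differ, Cohort and Grade are not independent.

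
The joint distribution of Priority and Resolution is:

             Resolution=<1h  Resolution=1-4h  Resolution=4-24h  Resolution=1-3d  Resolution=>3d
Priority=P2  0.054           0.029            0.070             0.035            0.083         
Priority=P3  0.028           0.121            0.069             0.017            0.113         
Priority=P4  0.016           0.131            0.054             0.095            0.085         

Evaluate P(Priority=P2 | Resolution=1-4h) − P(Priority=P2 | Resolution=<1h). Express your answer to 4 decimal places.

-0.4478

P(Resolution=1-4h) = 0.029 + 0.121 + 0.131 = 0.281; P(Priority=P2 | Resolution=1-4h) = 0.029/0.281 = 0.10320.
P(Resolution=<1h) = 0.054 + 0.028 + 0.016 = 0.098; P(Priority=P2 | Resolution=<1h) = 0.054/0.098 = 0.55102.
Difference = -0.4478.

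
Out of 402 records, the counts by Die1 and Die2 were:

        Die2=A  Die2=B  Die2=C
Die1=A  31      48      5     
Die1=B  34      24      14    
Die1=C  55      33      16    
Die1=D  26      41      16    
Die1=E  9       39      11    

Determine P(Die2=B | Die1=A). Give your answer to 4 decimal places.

Total with Die1=A: 31 + 48 + 5 = 84.
P(Die2=B | Die1=A) = 48/84 = 0.5714.

0.5714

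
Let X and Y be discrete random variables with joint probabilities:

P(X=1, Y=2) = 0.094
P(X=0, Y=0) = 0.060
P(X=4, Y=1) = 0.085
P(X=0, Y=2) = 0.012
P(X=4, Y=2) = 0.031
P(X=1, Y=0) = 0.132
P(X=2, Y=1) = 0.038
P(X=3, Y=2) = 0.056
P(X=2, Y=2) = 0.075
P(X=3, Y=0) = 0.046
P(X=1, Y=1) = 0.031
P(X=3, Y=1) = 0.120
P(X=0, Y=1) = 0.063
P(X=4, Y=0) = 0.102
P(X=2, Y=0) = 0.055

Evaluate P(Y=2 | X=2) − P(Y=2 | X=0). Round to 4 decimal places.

0.3575

P(X=2) = 0.055 + 0.038 + 0.075 = 0.168; P(Y=2 | X=2) = 0.075/0.168 = 0.44643.
P(X=0) = 0.060 + 0.063 + 0.012 = 0.135; P(Y=2 | X=0) = 0.012/0.135 = 0.08889.
Difference = 0.3575.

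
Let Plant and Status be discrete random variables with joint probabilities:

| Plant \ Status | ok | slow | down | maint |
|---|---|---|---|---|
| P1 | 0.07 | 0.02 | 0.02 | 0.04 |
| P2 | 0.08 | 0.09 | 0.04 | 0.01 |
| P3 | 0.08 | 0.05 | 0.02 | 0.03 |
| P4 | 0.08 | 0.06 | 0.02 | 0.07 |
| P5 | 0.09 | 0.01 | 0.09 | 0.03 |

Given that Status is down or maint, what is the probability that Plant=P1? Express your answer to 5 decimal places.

P(Status=down) = 0.02 + 0.04 + 0.02 + 0.02 + 0.09 = 0.19.
P(Status=maint) = 0.04 + 0.01 + 0.03 + 0.07 + 0.03 = 0.18.
P(Status ∈ {down, maint}) = 0.19 + 0.18 = 0.37; P(Plant=P1, Status ∈ {down, maint}) = 0.02 + 0.04 = 0.06.
P(Plant=P1 | Status ∈ {down, maint}) = 0.06/0.37 = 0.16216.

0.16216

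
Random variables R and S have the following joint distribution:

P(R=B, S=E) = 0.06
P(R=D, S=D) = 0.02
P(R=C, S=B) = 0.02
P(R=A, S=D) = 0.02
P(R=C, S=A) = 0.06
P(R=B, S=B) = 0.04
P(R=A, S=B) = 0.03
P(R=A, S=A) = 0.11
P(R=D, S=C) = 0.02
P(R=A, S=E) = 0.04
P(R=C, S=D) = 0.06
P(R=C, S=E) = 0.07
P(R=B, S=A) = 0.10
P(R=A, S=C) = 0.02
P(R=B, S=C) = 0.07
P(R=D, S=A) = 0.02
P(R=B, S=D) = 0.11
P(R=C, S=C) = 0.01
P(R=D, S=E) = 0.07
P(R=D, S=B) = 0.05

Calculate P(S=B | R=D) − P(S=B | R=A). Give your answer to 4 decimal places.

P(R=D) = 0.02 + 0.05 + 0.02 + 0.02 + 0.07 = 0.18; P(S=B | R=D) = 0.05/0.18 = 0.27778.
P(R=A) = 0.11 + 0.03 + 0.02 + 0.02 + 0.04 = 0.22; P(S=B | R=A) = 0.03/0.22 = 0.13636.
Difference = 0.1414.

0.1414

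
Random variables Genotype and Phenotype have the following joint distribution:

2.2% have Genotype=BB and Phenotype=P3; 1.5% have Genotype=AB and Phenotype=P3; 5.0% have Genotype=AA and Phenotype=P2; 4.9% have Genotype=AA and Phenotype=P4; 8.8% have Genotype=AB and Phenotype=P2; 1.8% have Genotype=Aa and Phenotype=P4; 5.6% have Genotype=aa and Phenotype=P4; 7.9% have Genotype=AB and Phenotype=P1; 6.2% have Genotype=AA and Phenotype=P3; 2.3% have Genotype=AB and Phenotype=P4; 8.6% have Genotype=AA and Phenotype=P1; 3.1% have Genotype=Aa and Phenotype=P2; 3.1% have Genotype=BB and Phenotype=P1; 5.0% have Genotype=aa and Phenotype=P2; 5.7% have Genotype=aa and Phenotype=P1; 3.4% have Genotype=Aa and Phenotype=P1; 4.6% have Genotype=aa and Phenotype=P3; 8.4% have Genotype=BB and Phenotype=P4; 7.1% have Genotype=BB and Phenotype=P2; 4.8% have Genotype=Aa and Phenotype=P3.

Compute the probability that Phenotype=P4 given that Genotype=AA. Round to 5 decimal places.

P(Genotype=AA) = 0.086 + 0.050 + 0.062 + 0.049 = 0.247.
P(Phenotype=P4 | Genotype=AA) = 0.049/0.247 = 0.19838.

0.19838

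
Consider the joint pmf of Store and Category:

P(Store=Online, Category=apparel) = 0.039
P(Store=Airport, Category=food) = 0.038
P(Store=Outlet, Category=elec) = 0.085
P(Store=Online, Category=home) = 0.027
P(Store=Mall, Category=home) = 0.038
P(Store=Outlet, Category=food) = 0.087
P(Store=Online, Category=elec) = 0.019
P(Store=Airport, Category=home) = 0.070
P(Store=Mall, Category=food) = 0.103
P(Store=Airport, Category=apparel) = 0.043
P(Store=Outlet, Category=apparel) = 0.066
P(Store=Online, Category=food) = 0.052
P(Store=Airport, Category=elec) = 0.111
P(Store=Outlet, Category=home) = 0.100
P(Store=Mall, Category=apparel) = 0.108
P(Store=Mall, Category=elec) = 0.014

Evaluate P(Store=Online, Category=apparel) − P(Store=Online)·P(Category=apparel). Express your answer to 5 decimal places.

0.00393

P(Store=Online) = 0.052 + 0.039 + 0.019 + 0.027 = 0.137.
P(Category=apparel) = 0.108 + 0.043 + 0.066 + 0.039 = 0.256.
P(Store=Online, Category=apparel) − P(Store=Online)P(Category=apparel) = 0.039 − 0.137×0.256 = 0.00393.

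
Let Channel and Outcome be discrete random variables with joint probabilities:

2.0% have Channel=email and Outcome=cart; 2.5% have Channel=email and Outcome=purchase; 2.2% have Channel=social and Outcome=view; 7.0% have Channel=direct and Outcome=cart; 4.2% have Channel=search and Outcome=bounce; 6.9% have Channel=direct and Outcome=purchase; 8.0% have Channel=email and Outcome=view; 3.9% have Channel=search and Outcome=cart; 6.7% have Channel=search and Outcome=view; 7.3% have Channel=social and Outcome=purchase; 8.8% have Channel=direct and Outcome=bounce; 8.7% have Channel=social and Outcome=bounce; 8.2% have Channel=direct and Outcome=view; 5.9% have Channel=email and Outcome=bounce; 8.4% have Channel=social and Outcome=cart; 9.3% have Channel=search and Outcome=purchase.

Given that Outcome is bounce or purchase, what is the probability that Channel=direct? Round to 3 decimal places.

0.293

P(Outcome=bounce) = 0.059 + 0.042 + 0.087 + 0.088 = 0.276.
P(Outcome=purchase) = 0.025 + 0.093 + 0.073 + 0.069 = 0.260.
P(Outcome ∈ {bounce, purchase}) = 0.276 + 0.260 = 0.536; P(Channel=direct, Outcome ∈ {bounce, purchase}) = 0.088 + 0.069 = 0.157.
P(Channel=direct | Outcome ∈ {bounce, purchase}) = 0.157/0.536 = 0.293.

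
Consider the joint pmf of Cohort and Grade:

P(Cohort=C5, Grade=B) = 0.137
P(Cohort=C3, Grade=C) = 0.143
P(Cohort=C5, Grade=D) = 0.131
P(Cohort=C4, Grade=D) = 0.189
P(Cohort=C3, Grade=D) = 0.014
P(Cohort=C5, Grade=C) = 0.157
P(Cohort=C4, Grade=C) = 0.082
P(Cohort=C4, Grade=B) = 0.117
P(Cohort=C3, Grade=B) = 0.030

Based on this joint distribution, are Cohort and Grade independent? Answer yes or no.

no

P(Cohort=C3) = 0.187 and P(Grade=C) = 0.382, so their product is 0.07143, but P(Cohort=C3, Grade=C) = 0.143. Since these differ, Cohort and Grade are not independent.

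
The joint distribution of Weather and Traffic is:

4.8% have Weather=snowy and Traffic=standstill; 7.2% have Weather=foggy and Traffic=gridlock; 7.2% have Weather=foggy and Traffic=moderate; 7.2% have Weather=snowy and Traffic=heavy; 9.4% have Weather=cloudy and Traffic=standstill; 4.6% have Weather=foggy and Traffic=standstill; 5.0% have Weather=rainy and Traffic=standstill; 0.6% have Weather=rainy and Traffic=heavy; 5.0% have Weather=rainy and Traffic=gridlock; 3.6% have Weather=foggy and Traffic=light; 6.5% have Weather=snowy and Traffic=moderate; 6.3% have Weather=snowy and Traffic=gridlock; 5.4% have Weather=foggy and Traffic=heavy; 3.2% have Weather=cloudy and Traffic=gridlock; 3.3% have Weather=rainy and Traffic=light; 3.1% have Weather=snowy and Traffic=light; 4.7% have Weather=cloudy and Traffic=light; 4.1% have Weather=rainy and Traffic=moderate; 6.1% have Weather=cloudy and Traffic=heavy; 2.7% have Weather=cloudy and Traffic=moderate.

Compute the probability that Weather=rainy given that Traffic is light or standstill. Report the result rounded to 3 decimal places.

0.216

P(Traffic=light) = 0.047 + 0.033 + 0.031 + 0.036 = 0.147.
P(Traffic=standstill) = 0.094 + 0.050 + 0.048 + 0.046 = 0.238.
P(Traffic ∈ {light, standstill}) = 0.147 + 0.238 = 0.385; P(Weather=rainy, Traffic ∈ {light, standstill}) = 0.033 + 0.050 = 0.083.
P(Weather=rainy | Traffic ∈ {light, standstill}) = 0.083/0.385 = 0.216.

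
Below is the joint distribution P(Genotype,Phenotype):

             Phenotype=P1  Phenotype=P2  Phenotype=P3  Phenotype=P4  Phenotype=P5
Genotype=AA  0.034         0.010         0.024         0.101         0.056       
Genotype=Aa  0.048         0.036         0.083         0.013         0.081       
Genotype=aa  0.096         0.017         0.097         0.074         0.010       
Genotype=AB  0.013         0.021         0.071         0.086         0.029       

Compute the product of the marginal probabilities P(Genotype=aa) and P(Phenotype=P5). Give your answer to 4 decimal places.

0.0517

P(Genotype=aa) = 0.096 + 0.017 + 0.097 + 0.074 + 0.010 = 0.294.
P(Phenotype=P5) = 0.056 + 0.081 + 0.010 + 0.029 = 0.176.
Product: 0.294 × 0.176 = 0.0517.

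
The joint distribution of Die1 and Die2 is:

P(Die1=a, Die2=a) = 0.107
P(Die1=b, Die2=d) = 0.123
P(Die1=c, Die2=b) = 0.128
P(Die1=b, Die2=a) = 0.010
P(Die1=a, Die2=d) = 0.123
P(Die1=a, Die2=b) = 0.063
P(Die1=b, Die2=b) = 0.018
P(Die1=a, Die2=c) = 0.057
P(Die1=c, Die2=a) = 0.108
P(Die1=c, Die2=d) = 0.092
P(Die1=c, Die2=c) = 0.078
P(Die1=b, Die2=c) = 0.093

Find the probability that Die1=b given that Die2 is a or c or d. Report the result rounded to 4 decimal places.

P(Die2=a) = 0.107 + 0.010 + 0.108 = 0.225.
P(Die2=c) = 0.057 + 0.093 + 0.078 = 0.228.
P(Die2=d) = 0.123 + 0.123 + 0.092 = 0.338.
P(Die2 ∈ {a, c, d}) = 0.225 + 0.228 + 0.338 = 0.791; P(Die1=b, Die2 ∈ {a, c, d}) = 0.010 + 0.093 + 0.123 = 0.226.
P(Die1=b | Die2 ∈ {a, c, d}) = 0.226/0.791 = 0.2857.

0.2857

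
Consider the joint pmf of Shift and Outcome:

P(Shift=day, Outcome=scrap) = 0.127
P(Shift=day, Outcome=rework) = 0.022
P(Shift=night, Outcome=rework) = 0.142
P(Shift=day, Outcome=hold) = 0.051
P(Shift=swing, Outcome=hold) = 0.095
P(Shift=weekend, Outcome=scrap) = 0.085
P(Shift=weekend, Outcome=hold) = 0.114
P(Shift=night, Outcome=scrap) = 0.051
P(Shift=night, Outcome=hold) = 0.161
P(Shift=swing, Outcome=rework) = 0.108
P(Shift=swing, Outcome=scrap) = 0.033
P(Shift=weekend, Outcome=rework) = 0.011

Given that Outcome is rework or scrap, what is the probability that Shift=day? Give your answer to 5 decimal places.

0.25734

P(Outcome=rework) = 0.022 + 0.108 + 0.142 + 0.011 = 0.283.
P(Outcome=scrap) = 0.127 + 0.033 + 0.051 + 0.085 = 0.296.
P(Outcome ∈ {rework, scrap}) = 0.283 + 0.296 = 0.579; P(Shift=day, Outcome ∈ {rework, scrap}) = 0.022 + 0.127 = 0.149.
P(Shift=day | Outcome ∈ {rework, scrap}) = 0.149/0.579 = 0.25734.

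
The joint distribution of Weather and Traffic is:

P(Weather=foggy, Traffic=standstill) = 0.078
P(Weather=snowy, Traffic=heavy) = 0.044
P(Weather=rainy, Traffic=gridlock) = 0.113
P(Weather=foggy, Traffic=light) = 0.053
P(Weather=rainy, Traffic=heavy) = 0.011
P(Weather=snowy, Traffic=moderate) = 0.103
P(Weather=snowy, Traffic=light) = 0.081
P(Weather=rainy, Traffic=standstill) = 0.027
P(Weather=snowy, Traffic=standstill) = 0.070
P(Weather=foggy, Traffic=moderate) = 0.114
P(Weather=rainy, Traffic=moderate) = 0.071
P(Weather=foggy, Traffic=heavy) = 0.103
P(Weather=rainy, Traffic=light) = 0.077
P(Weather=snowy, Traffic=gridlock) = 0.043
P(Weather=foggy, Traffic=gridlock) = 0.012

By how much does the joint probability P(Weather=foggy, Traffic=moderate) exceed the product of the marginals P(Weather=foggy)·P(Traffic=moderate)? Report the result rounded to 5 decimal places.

0.01032

P(Weather=foggy) = 0.053 + 0.114 + 0.103 + 0.012 + 0.078 = 0.360.
P(Traffic=moderate) = 0.071 + 0.103 + 0.114 = 0.288.
P(Weather=foggy, Traffic=moderate) − P(Weather=foggy)P(Traffic=moderate) = 0.114 − 0.360×0.288 = 0.01032.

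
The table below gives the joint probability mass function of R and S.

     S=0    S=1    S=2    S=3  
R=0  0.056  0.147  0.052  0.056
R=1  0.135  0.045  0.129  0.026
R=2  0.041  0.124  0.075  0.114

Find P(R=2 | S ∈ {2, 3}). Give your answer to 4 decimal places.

P(S=2) = 0.052 + 0.129 + 0.075 = 0.256.
P(S=3) = 0.056 + 0.026 + 0.114 = 0.196.
P(S ∈ {2, 3}) = 0.256 + 0.196 = 0.452; P(R=2, S ∈ {2, 3}) = 0.075 + 0.114 = 0.189.
P(R=2 | S ∈ {2, 3}) = 0.189/0.452 = 0.4181.

0.4181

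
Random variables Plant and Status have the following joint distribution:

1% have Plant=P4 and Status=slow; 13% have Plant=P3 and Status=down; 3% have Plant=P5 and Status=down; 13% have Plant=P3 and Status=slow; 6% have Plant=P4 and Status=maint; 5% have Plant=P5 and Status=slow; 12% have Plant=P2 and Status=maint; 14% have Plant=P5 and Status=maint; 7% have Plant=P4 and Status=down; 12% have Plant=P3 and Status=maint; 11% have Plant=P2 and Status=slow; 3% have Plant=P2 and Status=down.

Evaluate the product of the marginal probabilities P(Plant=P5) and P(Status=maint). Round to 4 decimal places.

0.0968

P(Plant=P5) = 0.05 + 0.03 + 0.14 = 0.22.
P(Status=maint) = 0.12 + 0.12 + 0.06 + 0.14 = 0.44.
Product: 0.22 × 0.44 = 0.0968.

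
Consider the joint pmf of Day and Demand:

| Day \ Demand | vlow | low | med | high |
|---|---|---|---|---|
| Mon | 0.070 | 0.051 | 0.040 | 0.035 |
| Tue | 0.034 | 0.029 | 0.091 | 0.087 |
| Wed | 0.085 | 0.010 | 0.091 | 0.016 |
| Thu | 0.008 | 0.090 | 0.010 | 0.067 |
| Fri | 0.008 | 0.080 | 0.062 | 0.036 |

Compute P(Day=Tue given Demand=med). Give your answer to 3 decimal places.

0.310

P(Demand=med) = 0.040 + 0.091 + 0.091 + 0.010 + 0.062 = 0.294.
P(Day=Tue | Demand=med) = 0.091/0.294 = 0.310.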